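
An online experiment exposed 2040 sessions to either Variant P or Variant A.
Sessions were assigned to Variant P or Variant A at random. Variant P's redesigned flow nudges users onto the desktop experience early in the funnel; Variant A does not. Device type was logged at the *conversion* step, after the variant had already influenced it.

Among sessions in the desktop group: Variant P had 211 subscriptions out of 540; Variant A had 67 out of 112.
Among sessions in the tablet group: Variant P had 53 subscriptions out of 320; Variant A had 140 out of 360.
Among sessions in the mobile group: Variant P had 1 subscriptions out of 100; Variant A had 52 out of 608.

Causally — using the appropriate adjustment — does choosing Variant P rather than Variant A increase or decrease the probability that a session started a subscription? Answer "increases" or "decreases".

The distribution of device type is itself part of what the variant does — it is an intermediate outcome. Holding it fixed would remove that part of the effect; the total effect is the pooled difference.
Pooled: Variant P 27.6% vs Variant A 24.0%; Variant P is higher overall.

increases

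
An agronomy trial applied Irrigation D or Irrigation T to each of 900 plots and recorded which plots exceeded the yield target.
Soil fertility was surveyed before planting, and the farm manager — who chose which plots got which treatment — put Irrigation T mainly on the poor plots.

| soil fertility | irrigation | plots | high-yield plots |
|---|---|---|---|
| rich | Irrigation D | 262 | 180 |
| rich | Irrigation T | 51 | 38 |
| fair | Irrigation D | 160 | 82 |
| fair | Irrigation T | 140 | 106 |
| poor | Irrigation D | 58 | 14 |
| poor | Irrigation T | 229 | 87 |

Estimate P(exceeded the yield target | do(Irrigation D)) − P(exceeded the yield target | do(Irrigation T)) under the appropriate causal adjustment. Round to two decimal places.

-0.15

Since soil fertility is a pre-existing factor (not a product of the irrigation) and it affects the outcome on its own, it is a confounder. The stratified rates, not the pooled rate, identify the causal effect.
Adjusting over the population distribution of soil fertility: 0.348·(0.687−0.745) + 0.333·(0.512−0.757) + 0.319·(0.241−0.380) = -0.146.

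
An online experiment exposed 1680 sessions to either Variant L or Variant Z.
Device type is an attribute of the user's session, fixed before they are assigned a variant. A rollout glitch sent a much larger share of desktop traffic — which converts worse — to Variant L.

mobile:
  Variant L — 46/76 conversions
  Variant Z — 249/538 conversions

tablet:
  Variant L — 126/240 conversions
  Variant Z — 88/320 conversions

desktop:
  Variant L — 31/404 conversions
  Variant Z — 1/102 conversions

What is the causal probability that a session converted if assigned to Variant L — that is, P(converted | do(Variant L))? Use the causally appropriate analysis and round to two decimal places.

Device type differs across variants for reasons unrelated to any effect of the variant itself, and it separately predicts the outcome — a classic confounder. We must compare within device type levels.
Standardising Variant L to the population device type mix: 0.365·46/76 + 0.333·126/240 + 0.301·31/404 = 0.419.

0.42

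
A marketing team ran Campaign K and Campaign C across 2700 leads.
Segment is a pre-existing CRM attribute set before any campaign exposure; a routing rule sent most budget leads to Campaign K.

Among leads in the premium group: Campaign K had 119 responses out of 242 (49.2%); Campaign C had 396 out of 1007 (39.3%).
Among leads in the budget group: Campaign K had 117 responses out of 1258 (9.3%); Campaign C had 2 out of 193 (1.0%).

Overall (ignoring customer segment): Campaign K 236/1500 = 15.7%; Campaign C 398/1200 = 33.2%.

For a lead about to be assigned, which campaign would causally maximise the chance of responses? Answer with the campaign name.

The imbalance in customer segment arose from how leads were allocated, not from anything the campaign did; and customer segment independently affects the outcome. The pooled gap is confounded — condition on customer segment.
Within each level — premium: 49.2% vs 39.3%; budget: 9.3% vs 1.0% — Campaign K is higher every time.

Campaign K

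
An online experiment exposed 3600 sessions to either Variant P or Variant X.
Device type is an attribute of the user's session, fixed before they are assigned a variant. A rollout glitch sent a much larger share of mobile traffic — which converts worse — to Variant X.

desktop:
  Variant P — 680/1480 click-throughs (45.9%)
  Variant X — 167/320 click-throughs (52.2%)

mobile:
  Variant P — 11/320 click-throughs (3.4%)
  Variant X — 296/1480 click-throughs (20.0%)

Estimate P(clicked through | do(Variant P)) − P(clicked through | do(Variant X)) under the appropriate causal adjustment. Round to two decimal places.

-0.11

The device type-specific comparison favours Variant X throughout, but the pooled figures favour Variant P. The question is whether to condition on device type.
The imbalance in device type arose from how sessions were allocated, not from anything the variant did; and device type independently affects the outcome. The pooled gap is confounded — condition on device type.
Adjusting over the population distribution of device type: 0.500·(0.459−0.522) + 0.500·(0.034−0.200) = -0.114.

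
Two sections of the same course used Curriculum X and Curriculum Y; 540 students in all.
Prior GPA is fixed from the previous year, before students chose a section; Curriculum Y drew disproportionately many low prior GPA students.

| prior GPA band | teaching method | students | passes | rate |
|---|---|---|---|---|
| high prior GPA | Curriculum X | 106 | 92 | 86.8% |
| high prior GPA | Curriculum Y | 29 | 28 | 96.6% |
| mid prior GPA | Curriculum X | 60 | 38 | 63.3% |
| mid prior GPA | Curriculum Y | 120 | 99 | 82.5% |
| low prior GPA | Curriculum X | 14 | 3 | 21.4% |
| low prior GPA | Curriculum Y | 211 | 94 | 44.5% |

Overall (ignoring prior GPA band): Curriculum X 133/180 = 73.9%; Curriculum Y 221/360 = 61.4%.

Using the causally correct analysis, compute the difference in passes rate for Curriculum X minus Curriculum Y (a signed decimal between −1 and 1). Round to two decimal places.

The stratified and pooled comparisons disagree (Curriculum Y wins within each prior GPA band; Curriculum X wins overall), so the answer turns on the causal role of prior GPA band.
Nothing the teaching method does changes prior GPA band; the imbalance is an allocation artefact. With prior GPA band also predicting the outcome, the pooled figure is confounded, and the within-stratum comparison is the causal one.
Adjusting over the population distribution of prior GPA band: 0.250·(0.868−0.966) + 0.333·(0.633−0.825) + 0.417·(0.214−0.445) = -0.185.

-0.18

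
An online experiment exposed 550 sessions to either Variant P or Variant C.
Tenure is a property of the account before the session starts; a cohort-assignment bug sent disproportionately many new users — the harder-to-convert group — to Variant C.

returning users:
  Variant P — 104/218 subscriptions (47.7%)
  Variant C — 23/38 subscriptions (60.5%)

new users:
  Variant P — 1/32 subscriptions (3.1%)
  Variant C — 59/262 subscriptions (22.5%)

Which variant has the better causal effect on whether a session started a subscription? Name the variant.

User tenure satisfies the back-door criterion: it is not a descendant of the variant, and it blocks the spurious path from variant to outcome. Adjusting for it (i.e., using the within-user tenure rates) gives the causal effect.
Within each level — returning users: 47.7% vs 60.5%; new users: 3.1% vs 22.5% — Variant C is higher every time.

Variant C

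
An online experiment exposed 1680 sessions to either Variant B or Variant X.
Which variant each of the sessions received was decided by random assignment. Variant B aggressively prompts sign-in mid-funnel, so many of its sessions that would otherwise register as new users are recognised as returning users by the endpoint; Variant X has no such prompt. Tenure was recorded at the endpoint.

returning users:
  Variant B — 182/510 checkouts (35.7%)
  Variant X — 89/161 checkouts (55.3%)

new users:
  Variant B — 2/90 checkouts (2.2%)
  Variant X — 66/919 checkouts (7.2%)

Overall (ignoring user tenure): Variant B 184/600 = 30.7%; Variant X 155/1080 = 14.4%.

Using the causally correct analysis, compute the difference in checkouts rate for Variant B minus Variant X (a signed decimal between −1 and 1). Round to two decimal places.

+0.16

The user tenure-specific comparison favours Variant X throughout, but the pooled figures favour Variant B. The question is whether to condition on user tenure.
User tenure here is a post-treatment variable shaped by the variant; conditioning on it would introduce bias rather than remove it. The overall comparison is the causal one.
The causal difference is the pooled difference: 0.307 − 0.144 = +0.163.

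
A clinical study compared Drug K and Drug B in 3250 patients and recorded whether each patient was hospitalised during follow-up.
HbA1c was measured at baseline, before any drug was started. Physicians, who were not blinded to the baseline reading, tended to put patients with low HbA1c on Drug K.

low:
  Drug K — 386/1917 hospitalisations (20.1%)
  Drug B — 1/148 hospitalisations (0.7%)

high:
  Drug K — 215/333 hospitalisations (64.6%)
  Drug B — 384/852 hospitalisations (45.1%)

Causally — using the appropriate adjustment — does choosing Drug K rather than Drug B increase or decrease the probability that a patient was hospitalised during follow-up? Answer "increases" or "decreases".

The HbA1c-specific comparison favours Drug B throughout, but the pooled figures favour Drug K. The question is whether to condition on HbA1c.
HbA1c differs across drugs for reasons unrelated to any effect of the drug itself, and it separately predicts the outcome — a classic confounder. We must compare within HbA1c levels.
Within each level — low: 20.1% vs 0.7%; high: 64.6% vs 45.1% — Drug B is lower every time.

increases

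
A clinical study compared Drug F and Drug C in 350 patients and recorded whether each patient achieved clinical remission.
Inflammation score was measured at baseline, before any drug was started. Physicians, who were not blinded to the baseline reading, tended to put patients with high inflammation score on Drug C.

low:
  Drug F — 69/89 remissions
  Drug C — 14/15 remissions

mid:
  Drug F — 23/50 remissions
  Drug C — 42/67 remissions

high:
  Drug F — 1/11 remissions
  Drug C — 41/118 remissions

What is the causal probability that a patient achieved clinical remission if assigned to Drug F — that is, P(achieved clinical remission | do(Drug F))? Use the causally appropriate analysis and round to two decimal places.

Within every inflammation score level Drug C has the higher rate, yet pooled Drug F does — Simpson's reversal.
Inflammation score is set before the drug has any effect — it is not caused by the drug — and it independently drives the outcome. That makes it a confounder, so the causal comparison is within inflammation score levels.
Standardising Drug F to the population inflammation score mix: 0.297·69/89 + 0.334·23/50 + 0.369·1/11 = 0.418.

0.42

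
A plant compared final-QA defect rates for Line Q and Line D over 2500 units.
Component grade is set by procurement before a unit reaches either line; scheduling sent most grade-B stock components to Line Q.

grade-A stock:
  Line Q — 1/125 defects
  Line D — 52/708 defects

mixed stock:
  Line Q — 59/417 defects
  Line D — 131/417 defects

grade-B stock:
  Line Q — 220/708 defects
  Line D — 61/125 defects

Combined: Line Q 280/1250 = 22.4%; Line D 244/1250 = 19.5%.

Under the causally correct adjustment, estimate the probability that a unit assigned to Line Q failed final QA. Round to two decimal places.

0.15

Since component grade is a pre-existing factor (not a product of the line) and it affects the outcome on its own, it is a confounder. The stratified rates, not the pooled rate, identify the causal effect.
Standardising Line Q to the population component grade mix: 0.333·1/125 + 0.334·59/417 + 0.333·220/708 = 0.153.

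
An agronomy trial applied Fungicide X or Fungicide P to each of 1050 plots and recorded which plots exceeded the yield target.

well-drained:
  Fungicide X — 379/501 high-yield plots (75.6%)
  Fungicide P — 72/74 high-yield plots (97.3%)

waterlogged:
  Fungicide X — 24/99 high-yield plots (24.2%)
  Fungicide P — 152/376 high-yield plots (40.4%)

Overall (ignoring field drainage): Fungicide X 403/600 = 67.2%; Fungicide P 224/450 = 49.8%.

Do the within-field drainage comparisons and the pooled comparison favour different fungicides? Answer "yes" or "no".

yes

Within each field drainage level (well-drained 75.6% vs 97.3%; waterlogged 24.2% vs 40.4%), Fungicide P has the higher rate every time. Pooled: 67.2% vs 49.8% — Fungicide X has the higher rate overall. The two comparisons disagree.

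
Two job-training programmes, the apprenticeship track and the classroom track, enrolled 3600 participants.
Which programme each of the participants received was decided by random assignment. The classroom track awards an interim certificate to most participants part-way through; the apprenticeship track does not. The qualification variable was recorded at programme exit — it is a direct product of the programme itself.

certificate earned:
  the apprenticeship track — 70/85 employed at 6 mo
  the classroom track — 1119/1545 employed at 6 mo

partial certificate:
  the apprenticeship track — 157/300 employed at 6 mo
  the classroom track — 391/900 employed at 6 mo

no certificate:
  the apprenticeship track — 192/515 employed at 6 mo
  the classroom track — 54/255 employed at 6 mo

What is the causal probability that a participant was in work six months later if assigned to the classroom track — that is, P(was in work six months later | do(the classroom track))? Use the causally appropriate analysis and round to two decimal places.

0.58

The qualification attained during the programme-specific comparison favours the apprenticeship track throughout, but the pooled figures favour the classroom track. The question is whether to condition on qualification attained during the programme.
Because the programme influences qualification attained during the programme, qualification attained during the programme is a post-treatment mediator, not a confounder. Stratifying on it would bias the estimate; the causal effect is the crude pooled difference.
So P(outcome | do(the classroom track)) is just the pooled rate for the classroom track: 1564/2700 = 0.579.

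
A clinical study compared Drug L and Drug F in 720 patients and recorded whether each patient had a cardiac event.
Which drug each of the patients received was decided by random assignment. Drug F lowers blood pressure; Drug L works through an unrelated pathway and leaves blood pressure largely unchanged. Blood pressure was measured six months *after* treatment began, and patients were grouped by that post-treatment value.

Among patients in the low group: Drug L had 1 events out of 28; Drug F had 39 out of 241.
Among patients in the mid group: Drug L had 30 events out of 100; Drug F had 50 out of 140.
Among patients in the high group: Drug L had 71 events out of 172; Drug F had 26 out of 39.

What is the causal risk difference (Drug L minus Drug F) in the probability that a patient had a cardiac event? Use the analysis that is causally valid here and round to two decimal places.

Within every blood pressure level Drug L has the lower rate, yet pooled Drug F does — Simpson's reversal.
Because the drug influences blood pressure, blood pressure is a post-treatment mediator, not a confounder. Stratifying on it would bias the estimate; the causal effect is the crude pooled difference.
The causal difference is the pooled difference: 0.340 − 0.274 = +0.066.

+0.07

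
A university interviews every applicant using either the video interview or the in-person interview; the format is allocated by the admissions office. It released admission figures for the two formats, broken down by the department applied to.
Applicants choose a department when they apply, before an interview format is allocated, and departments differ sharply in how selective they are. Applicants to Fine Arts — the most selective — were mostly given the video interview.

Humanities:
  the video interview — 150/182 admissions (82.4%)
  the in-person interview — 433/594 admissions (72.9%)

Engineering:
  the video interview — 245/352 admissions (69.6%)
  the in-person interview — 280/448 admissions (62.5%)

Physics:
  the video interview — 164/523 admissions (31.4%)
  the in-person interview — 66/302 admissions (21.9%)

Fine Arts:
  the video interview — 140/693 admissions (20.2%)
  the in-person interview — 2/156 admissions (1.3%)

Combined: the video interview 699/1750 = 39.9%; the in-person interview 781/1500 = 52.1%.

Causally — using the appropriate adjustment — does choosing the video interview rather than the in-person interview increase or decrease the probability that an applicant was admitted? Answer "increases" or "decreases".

increases

the video interview is higher inside every department stratum but the in-person interview is higher in aggregate. Whether to stratify depends on how department relates to the interview format.
Department satisfies the back-door criterion: it is not a descendant of the interview format, and it blocks the spurious path from interview format to outcome. Adjusting for it (i.e., using the within-department rates) gives the causal effect.
Within each level — Humanities: 82.4% vs 72.9%; Engineering: 69.6% vs 62.5%; Physics: 31.4% vs 21.9%; Fine Arts: 20.2% vs 1.3% — the video interview is higher every time.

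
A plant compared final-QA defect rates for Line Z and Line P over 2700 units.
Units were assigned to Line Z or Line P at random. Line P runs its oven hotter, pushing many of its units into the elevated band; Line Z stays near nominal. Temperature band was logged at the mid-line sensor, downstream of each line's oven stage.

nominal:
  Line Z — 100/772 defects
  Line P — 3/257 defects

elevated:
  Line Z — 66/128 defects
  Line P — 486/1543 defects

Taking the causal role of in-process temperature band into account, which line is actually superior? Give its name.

Line Z

The stratified and pooled comparisons disagree (Line P wins within each in-process temperature band; Line Z wins overall), so the answer turns on the causal role of in-process temperature band.
In-process temperature band lies on the pathway line → in-process temperature band → outcome, so adjusting for it blocks the indirect effect. For the total causal effect of line, use the unadjusted pooled rates.
Pooled: Line Z 18.4% vs Line P 27.2%; Line Z is lower overall.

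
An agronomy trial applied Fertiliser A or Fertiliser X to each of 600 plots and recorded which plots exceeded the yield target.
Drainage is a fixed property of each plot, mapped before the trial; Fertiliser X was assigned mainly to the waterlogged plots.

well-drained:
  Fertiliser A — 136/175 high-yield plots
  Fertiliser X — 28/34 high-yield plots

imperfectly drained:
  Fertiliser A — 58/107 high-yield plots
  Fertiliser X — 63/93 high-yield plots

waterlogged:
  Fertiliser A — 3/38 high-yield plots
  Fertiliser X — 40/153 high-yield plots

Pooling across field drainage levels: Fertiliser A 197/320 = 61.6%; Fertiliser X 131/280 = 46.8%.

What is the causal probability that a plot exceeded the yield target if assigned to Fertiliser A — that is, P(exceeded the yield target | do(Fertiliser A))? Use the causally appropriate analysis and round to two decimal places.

The imbalance in field drainage arose from how plots were allocated, not from anything the fertiliser did; and field drainage independently affects the outcome. The pooled gap is confounded — condition on field drainage.
Standardising Fertiliser A to the population field drainage mix: 0.348·136/175 + 0.333·58/107 + 0.318·3/38 = 0.477.

0.48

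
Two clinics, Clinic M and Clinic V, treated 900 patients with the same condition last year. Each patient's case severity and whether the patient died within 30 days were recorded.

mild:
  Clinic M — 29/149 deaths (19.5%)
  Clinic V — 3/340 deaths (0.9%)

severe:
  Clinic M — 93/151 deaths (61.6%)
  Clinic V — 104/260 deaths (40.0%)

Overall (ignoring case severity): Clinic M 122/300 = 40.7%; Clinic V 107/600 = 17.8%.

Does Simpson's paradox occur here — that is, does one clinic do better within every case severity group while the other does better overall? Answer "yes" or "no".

Within each case severity level (mild 19.5% vs 0.9%; severe 61.6% vs 40.0%), Clinic V has the lower rate every time. Pooled: 40.7% vs 17.8% — Clinic V has the lower rate overall. They agree.

no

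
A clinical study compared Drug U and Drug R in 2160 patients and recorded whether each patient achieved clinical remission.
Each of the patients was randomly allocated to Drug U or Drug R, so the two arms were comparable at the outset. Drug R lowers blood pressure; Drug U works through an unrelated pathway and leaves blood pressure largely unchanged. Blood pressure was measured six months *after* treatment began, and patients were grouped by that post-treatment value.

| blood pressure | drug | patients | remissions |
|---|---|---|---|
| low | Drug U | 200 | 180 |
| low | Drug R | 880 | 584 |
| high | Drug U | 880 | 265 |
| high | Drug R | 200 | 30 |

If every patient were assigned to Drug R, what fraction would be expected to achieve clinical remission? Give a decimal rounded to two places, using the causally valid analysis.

The blood pressure-specific comparison favours Drug U throughout, but the pooled figures favour Drug R. The question is whether to condition on blood pressure.
The distribution of blood pressure is itself part of what the drug does — it is an intermediate outcome. Holding it fixed would remove that part of the effect; the total effect is the pooled difference.
So P(outcome | do(Drug R)) is just the pooled rate for Drug R: 614/1080 = 0.569.

0.57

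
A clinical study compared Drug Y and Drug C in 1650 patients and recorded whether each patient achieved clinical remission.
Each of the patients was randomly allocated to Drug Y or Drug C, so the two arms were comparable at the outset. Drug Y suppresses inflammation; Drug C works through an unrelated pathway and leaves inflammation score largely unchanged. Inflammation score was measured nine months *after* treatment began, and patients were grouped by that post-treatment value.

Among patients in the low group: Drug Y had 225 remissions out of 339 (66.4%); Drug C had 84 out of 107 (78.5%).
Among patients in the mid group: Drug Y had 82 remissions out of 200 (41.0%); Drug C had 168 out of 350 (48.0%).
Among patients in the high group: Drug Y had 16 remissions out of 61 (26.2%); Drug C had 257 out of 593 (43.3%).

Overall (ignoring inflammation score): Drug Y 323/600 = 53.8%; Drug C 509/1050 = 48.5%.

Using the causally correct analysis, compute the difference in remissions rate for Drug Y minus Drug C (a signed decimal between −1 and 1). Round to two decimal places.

Inflammation score is downstream of the drug. One should not condition on a consequence of treatment, so the overall rates are the right comparison.
The causal difference is the pooled difference: 0.538 − 0.485 = +0.054.

+0.05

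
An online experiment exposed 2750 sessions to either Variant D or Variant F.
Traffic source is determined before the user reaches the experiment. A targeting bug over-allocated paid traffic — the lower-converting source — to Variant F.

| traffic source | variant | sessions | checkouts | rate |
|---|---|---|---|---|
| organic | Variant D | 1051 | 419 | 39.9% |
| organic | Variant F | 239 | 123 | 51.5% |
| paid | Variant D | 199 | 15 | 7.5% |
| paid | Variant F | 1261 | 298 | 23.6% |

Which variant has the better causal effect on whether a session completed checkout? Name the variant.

Variant F

The traffic source-specific comparison favours Variant F throughout, but the pooled figures favour Variant D. The question is whether to condition on traffic source.
The imbalance in traffic source arose from how sessions were allocated, not from anything the variant did; and traffic source independently affects the outcome. The pooled gap is confounded — condition on traffic source.
Within each level — organic: 39.9% vs 51.5%; paid: 7.5% vs 23.6% — Variant F is higher every time.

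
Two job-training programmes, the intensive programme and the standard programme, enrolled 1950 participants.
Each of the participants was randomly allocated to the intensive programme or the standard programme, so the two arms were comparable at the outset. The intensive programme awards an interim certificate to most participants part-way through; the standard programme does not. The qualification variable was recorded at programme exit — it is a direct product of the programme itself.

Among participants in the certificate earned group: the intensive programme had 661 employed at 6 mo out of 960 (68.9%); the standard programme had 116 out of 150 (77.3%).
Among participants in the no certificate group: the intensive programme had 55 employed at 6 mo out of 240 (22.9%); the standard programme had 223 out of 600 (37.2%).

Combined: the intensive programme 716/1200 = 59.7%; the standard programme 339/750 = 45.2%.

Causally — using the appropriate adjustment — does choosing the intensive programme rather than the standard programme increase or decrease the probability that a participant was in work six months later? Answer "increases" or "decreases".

Stratifying would compare programmes among participants the programmes themselves sorted into qualification attained during the programme groups — a form of selection on an intermediate. The unconditioned pooled rates give the total causal effect.
Pooled: the intensive programme 59.7% vs the standard programme 45.2%; the intensive programme is higher overall.

increases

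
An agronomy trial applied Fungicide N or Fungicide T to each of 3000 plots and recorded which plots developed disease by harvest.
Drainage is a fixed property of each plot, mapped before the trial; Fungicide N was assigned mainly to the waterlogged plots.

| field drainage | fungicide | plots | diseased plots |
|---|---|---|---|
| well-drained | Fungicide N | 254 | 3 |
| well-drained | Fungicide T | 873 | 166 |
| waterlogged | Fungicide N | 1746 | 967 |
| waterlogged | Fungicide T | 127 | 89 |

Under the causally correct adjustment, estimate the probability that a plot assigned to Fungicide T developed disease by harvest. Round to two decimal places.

0.51

Within every field drainage level Fungicide N has the lower rate, yet pooled Fungicide T does — Simpson's reversal.
Field drainage is set before the fungicide has any effect — it is not caused by the fungicide — and it independently drives the outcome. That makes it a confounder, so the causal comparison is within field drainage levels.
Standardising Fungicide T to the population field drainage mix: 0.376·166/873 + 0.624·89/127 = 0.509.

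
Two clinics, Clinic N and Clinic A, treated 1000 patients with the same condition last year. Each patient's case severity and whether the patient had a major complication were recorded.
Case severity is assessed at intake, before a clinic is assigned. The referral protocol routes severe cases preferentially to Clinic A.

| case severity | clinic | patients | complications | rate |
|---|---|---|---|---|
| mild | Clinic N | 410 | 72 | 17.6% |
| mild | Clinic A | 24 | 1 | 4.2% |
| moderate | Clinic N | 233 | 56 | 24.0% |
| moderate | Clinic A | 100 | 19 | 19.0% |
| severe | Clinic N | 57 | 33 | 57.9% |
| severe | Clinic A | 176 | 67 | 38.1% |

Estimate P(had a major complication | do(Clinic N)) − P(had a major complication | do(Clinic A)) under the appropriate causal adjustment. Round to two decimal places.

Within every case severity level Clinic A has the lower rate, yet pooled Clinic N does — Simpson's reversal.
Nothing the clinic does changes case severity; the imbalance is an allocation artefact. With case severity also predicting the outcome, the pooled figure is confounded, and the within-stratum comparison is the causal one.
Adjusting over the population distribution of case severity: 0.434·(0.176−0.042) + 0.333·(0.240−0.190) + 0.233·(0.579−0.381) = +0.121.

+0.12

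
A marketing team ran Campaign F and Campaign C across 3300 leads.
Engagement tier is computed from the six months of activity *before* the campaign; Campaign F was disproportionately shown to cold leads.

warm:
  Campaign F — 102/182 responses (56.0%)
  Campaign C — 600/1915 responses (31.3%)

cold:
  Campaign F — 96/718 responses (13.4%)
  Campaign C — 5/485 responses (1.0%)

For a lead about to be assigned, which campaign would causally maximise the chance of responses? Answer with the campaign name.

Nothing the campaign does changes engagement tier; the imbalance is an allocation artefact. With engagement tier also predicting the outcome, the pooled figure is confounded, and the within-stratum comparison is the causal one.
Within each level — warm: 56.0% vs 31.3%; cold: 13.4% vs 1.0% — Campaign F is higher every time.

Campaign F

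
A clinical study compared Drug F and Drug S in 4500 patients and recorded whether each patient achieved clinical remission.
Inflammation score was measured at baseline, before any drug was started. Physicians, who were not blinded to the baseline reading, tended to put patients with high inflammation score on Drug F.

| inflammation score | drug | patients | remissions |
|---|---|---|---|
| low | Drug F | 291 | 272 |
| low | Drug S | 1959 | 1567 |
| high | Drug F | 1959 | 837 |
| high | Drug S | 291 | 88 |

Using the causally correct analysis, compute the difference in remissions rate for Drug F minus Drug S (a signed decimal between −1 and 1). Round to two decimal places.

+0.13

Drug F is higher inside every inflammation score stratum but Drug S is higher in aggregate. Whether to stratify depends on how inflammation score relates to the drug.
Inflammation score differs across drugs for reasons unrelated to any effect of the drug itself, and it separately predicts the outcome — a classic confounder. We must compare within inflammation score levels.
Adjusting over the population distribution of inflammation score: 0.500·(0.935−0.800) + 0.500·(0.427−0.302) = +0.130.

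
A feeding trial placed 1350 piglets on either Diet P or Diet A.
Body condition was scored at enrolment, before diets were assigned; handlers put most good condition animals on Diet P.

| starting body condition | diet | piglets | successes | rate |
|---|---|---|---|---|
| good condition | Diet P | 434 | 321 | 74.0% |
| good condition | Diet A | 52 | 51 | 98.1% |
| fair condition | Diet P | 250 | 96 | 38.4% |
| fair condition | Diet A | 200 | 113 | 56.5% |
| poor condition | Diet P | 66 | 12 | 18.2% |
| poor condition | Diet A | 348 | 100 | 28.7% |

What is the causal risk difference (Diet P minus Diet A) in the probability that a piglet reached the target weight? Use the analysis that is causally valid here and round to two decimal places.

The imbalance in starting body condition arose from how piglets were allocated, not from anything the diet did; and starting body condition independently affects the outcome. The pooled gap is confounded — condition on starting body condition.
Adjusting over the population distribution of starting body condition: 0.360·(0.740−0.981) + 0.333·(0.384−0.565) + 0.307·(0.182−0.287) = -0.180.

-0.18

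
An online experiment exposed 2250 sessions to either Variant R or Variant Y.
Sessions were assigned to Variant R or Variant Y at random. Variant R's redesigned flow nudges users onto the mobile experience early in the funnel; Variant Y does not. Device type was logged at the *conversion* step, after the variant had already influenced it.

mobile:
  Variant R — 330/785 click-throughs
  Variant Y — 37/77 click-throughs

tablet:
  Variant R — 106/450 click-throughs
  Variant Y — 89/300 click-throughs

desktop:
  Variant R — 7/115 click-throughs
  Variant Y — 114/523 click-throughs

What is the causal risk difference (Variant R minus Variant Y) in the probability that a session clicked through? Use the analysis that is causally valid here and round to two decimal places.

The device type-specific comparison favours Variant Y throughout, but the pooled figures favour Variant R. The question is whether to condition on device type.
Device type here is a post-treatment variable shaped by the variant; conditioning on it would introduce bias rather than remove it. The overall comparison is the causal one.
The causal difference is the pooled difference: 0.328 − 0.267 = +0.061.

+0.06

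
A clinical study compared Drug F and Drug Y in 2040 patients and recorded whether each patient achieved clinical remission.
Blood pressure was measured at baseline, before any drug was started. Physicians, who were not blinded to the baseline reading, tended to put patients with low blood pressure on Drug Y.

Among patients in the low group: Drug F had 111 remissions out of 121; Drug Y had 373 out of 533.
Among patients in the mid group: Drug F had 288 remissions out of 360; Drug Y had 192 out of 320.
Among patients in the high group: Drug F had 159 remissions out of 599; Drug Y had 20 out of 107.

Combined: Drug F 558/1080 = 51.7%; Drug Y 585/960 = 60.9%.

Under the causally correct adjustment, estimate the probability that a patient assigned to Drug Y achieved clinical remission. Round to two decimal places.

Nothing the drug does changes blood pressure; the imbalance is an allocation artefact. With blood pressure also predicting the outcome, the pooled figure is confounded, and the within-stratum comparison is the causal one.
Standardising Drug Y to the population blood pressure mix: 0.321·373/533 + 0.333·192/320 + 0.346·20/107 = 0.489.

0.49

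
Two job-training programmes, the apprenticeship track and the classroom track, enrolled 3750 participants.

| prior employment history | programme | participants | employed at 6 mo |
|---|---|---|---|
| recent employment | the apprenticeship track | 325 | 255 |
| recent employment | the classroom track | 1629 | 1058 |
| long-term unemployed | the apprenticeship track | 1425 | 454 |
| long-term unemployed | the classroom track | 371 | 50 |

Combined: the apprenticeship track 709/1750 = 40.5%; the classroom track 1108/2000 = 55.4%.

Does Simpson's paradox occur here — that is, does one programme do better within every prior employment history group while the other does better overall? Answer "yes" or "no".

yes

Within each prior employment history level (recent employment 78.5% vs 64.9%; long-term unemployed 31.9% vs 13.5%), the apprenticeship track has the higher rate every time. Pooled: 40.5% vs 55.4% — the classroom track has the higher rate overall. The two comparisons disagree.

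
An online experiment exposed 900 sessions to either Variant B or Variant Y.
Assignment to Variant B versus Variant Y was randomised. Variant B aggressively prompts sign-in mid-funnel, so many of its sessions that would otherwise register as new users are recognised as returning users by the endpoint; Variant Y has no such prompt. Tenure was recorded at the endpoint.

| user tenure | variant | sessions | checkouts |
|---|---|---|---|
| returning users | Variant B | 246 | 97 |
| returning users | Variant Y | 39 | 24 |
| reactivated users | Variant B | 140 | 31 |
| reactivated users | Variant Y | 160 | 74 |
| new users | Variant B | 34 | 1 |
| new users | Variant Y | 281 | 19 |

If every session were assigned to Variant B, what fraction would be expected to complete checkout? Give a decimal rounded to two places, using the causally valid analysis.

Because the variant influences user tenure, user tenure is a post-treatment mediator, not a confounder. Stratifying on it would bias the estimate; the causal effect is the crude pooled difference.
So P(outcome | do(Variant B)) is just the pooled rate for Variant B: 129/420 = 0.307.

0.31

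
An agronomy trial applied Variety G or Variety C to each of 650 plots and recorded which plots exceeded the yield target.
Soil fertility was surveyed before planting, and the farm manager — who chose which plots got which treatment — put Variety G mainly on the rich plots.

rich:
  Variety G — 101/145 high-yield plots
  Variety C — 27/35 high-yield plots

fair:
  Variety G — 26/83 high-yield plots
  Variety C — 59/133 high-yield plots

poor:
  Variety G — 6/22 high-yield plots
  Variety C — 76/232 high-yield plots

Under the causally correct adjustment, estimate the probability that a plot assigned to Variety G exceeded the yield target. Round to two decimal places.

0.40

The soil fertility-specific comparison favours Variety C throughout, but the pooled figures favour Variety G. The question is whether to condition on soil fertility.
Soil fertility differs across varietys for reasons unrelated to any effect of the variety itself, and it separately predicts the outcome — a classic confounder. We must compare within soil fertility levels.
Standardising Variety G to the population soil fertility mix: 0.277·101/145 + 0.332·26/83 + 0.391·6/22 = 0.404.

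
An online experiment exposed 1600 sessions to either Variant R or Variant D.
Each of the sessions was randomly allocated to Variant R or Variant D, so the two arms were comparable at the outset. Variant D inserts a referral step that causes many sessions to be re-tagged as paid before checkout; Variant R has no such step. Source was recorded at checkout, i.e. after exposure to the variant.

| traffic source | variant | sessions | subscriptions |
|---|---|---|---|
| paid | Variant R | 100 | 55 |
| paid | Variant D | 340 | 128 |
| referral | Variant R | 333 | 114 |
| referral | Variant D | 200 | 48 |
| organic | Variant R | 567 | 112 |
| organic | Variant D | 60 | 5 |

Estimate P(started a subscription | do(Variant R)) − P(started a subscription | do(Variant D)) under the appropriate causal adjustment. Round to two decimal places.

-0.02

Variant R is higher inside every traffic source stratum but Variant D is higher in aggregate. Whether to stratify depends on how traffic source relates to the variant.
Because the variant influences traffic source, traffic source is a post-treatment mediator, not a confounder. Stratifying on it would bias the estimate; the causal effect is the crude pooled difference.
The causal difference is the pooled difference: 0.281 − 0.302 = -0.021.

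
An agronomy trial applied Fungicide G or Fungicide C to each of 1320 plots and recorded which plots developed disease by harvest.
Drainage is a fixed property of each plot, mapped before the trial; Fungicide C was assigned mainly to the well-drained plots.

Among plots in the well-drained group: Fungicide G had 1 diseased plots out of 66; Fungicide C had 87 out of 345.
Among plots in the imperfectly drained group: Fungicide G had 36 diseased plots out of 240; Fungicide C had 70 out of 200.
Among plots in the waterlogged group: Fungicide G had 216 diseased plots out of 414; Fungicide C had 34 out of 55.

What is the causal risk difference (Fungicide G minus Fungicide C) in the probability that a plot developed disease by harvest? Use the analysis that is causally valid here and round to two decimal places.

Fungicide G is lower inside every field drainage stratum but Fungicide C is lower in aggregate. Whether to stratify depends on how field drainage relates to the fungicide.
Field drainage is set before the fungicide has any effect — it is not caused by the fungicide — and it independently drives the outcome. That makes it a confounder, so the causal comparison is within field drainage levels.
Adjusting over the population distribution of field drainage: 0.311·(0.015−0.252) + 0.333·(0.150−0.350) + 0.355·(0.522−0.618) = -0.175.

-0.17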